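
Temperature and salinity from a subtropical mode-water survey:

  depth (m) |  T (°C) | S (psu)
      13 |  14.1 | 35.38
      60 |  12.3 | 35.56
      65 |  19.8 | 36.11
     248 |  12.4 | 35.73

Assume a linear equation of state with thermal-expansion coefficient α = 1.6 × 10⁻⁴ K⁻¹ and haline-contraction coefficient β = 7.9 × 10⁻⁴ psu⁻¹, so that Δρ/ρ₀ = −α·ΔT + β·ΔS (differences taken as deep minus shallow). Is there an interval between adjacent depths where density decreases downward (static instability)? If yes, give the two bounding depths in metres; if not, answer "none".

60–65 m

Evaluate Δρ/ρ₀ = −αΔT + βΔS across each adjacent pair:
  13–60 m: −αΔT+βΔS = −(1.6 × 10⁻⁴)(-1.8)+(7.9 × 10⁻⁴)(+0.18) = 4.3 × 10⁻⁴ → stable
  60–65 m: −αΔT+βΔS = −(1.6 × 10⁻⁴)(+7.5)+(7.9 × 10⁻⁴)(+0.55) = -7.7 × 10⁻⁴ → UNSTABLE
  65–248 m: −αΔT+βΔS = −(1.6 × 10⁻⁴)(-7.4)+(7.9 × 10⁻⁴)(-0.38) = 8.8 × 10⁻⁴ → stable
The 60–65 m interval has Δρ < 0: lighter water underlies denser water.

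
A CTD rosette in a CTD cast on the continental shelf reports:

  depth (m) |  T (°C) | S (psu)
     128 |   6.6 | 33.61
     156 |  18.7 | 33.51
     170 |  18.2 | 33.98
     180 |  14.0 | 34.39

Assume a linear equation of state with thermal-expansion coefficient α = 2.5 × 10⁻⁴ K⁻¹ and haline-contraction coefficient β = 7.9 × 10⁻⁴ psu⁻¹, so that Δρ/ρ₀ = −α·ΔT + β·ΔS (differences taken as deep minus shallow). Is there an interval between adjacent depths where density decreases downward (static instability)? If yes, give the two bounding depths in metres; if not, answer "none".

128–156 m

Evaluate Δρ/ρ₀ = −αΔT + βΔS across each adjacent pair:
  128–156 m: −αΔT+βΔS = −(2.5 × 10⁻⁴)(+12.1)+(7.9 × 10⁻⁴)(-0.10) = -3.1 × 10⁻³ → UNSTABLE
  156–170 m: −αΔT+βΔS = −(2.5 × 10⁻⁴)(-0.5)+(7.9 × 10⁻⁴)(+0.47) = 5.0 × 10⁻⁴ → stable
  170–180 m: −αΔT+βΔS = −(2.5 × 10⁻⁴)(-4.2)+(7.9 × 10⁻⁴)(+0.41) = 1.4 × 10⁻³ → stable
The 128–156 m interval has Δρ < 0: lighter water underlies denser water.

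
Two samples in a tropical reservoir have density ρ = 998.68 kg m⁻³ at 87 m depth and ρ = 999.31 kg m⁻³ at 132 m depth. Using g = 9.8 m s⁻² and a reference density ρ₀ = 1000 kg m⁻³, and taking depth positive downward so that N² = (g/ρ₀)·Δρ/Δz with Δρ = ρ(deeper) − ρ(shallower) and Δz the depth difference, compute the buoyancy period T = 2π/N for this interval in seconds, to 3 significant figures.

Δρ = 999.31 − 998.68 = 0.63 kg m⁻³ over Δz = 132 − 87 = 45 m.
N² = (9.8/1000) × (0.63/45) = 1.3720 × 10⁻⁴ s⁻².
N = √(1.3720 × 10⁻⁴) = 0.011713 rad s⁻¹, so T = 2π/N = 536.43 s ≈ 536 s.

536 s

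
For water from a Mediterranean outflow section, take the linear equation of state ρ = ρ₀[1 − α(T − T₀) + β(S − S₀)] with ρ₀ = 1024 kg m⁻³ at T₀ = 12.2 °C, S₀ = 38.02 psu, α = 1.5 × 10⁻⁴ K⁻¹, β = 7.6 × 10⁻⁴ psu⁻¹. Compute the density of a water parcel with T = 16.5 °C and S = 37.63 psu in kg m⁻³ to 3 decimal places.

T − T₀ = +4.3 K, S − S₀ = -0.39 psu.
Bracket = 1 − α·(+4.3) + β·(-0.39) = 1 + (-9.414 × 10⁻⁴) = 0.9990586.
ρ = 1024 × 0.9990586 = 1023.036 kg m⁻³.

1023.036 kg m⁻³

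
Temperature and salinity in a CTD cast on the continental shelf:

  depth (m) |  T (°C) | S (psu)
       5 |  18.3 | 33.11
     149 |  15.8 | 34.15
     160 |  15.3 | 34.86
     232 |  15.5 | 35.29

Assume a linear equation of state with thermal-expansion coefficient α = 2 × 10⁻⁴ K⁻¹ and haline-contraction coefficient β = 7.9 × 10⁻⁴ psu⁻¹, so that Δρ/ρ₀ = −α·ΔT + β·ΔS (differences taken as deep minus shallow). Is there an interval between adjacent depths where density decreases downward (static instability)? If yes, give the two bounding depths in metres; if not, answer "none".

Evaluate Δρ/ρ₀ = −αΔT + βΔS across each adjacent pair:
  5–149 m: −αΔT+βΔS = −(2 × 10⁻⁴)(-2.5)+(7.9 × 10⁻⁴)(+1.04) = 1.3 × 10⁻³ → stable
  149–160 m: −αΔT+βΔS = −(2 × 10⁻⁴)(-0.5)+(7.9 × 10⁻⁴)(+0.71) = 6.6 × 10⁻⁴ → stable
  160–232 m: −αΔT+βΔS = −(2 × 10⁻⁴)(+0.2)+(7.9 × 10⁻⁴)(+0.43) = 3.0 × 10⁻⁴ → stable
Every interval has Δρ > 0: the column is stably stratified throughout.

none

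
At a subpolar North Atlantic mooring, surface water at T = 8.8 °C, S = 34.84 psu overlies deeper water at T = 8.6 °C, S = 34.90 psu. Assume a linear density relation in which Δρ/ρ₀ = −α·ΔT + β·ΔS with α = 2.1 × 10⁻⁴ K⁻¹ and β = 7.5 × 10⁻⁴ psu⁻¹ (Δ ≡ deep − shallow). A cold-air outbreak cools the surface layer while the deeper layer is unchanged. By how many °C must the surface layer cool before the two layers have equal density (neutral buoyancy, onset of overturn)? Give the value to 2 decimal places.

Neutral buoyancy requires Δρ = 0, i.e. −α(T_deep − T_surf′) + β(S_deep − S_surf) = 0.
T_surf′ = T_deep − (β/α)·ΔS = 8.6 − (7.5 × 10⁻⁴/2.1 × 10⁻⁴)·(+0.06) = 8.3857 °C.
Cooling required: 8.8 − (8.3857) = 0.4143 °C.

0.41 °C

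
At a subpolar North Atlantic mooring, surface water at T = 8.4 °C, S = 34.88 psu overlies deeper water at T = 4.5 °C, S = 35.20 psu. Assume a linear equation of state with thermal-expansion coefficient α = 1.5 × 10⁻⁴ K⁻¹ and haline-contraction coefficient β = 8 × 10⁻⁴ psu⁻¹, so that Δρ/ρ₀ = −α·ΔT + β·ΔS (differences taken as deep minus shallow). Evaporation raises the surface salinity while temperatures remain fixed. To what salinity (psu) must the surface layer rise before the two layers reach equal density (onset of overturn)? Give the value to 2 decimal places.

35.93 psu

Neutral buoyancy requires −α(T_deep − T_surf) + β(S_deep − S_surf′) = 0.
S_surf′ = S_deep − (α/β)·ΔT = 35.20 − (1.5 × 10⁻⁴/8 × 10⁻⁴)·(-3.9) = 35.9313 psu.
Increase required: 35.9313 − 34.88 = 1.0513 psu.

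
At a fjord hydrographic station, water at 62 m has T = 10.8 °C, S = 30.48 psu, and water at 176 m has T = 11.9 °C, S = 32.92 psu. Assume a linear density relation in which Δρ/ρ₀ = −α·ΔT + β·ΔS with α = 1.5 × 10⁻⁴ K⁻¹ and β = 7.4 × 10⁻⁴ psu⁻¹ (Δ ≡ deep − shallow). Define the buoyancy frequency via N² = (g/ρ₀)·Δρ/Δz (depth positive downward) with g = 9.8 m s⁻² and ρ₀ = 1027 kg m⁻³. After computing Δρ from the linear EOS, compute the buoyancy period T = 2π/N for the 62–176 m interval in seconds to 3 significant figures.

529 s

ΔT = +1.1 K, ΔS = +2.44 psu (deep − shallow).
Δρ/ρ₀ = −αΔT + βΔS = -1.65 × 10⁻⁴ + 1.8056 × 10⁻³ = 1.6406 × 10⁻³, so Δρ ≈ 1.685 kg m⁻³.
N² = (g/ρ₀)·Δρ/Δz = g·(Δρ/ρ₀)/Δz = 9.8 × 1.6406 × 10⁻³ / 114 = 1.4103 × 10⁻⁴ s⁻².
N = √(1.4103 × 10⁻⁴) = 0.011876 rad s⁻¹ → T = 2π/N = 529.07 s ≈ 529 s.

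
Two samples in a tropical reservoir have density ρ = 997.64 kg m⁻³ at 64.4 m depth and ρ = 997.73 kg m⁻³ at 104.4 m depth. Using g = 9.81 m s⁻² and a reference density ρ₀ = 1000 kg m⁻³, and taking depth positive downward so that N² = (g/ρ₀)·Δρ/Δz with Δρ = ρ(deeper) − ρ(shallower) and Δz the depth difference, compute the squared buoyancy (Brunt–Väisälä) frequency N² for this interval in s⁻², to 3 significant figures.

Δρ = 997.73 − 997.64 = 0.09 kg m⁻³ over Δz = 104.4 − 64.4 = 40 m.
N² = (9.81/1000) × (0.09/40) = 2.2072 × 10⁻⁵ s⁻² ≈ 2.21 × 10⁻⁵ s⁻².

2.21 × 10⁻⁵ s⁻²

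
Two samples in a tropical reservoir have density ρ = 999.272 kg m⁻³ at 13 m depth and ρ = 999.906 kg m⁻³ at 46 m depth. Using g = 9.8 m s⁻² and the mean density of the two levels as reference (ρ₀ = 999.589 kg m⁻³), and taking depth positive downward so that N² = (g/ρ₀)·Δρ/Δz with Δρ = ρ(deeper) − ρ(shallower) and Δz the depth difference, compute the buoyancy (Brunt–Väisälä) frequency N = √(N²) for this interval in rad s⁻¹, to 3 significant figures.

0.0137 rad s⁻¹

Δρ = 999.906 − 999.272 = 0.634 kg m⁻³ over Δz = 46 − 13 = 33 m.
N² = (9.8/999.589) × (0.634/33) = 1.8836 × 10⁻⁴ s⁻².
N = √(1.8836 × 10⁻⁴) = 0.013724 rad s⁻¹ ≈ 0.0137 rad s⁻¹.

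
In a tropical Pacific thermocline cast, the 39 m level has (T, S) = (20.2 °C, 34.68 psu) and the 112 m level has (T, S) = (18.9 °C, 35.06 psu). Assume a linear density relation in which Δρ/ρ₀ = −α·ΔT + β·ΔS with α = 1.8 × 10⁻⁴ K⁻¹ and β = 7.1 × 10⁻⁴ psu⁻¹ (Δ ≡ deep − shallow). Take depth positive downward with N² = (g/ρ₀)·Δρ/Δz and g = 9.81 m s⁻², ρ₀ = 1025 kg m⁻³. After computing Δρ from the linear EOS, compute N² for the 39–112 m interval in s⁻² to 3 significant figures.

6.77 × 10⁻⁵ s⁻²

ΔT = -1.3 K, ΔS = +0.38 psu (deep − shallow).
Δρ/ρ₀ = −αΔT + βΔS = 2.34 × 10⁻⁴ + 2.698 × 10⁻⁴ = 5.038 × 10⁻⁴, so Δρ ≈ 0.5164 kg m⁻³.
N² = (g/ρ₀)·Δρ/Δz = g·(Δρ/ρ₀)/Δz = 9.81 × 5.038 × 10⁻⁴ / 73 = 6.7702 × 10⁻⁵ s⁻² ≈ 6.77 × 10⁻⁵ s⁻².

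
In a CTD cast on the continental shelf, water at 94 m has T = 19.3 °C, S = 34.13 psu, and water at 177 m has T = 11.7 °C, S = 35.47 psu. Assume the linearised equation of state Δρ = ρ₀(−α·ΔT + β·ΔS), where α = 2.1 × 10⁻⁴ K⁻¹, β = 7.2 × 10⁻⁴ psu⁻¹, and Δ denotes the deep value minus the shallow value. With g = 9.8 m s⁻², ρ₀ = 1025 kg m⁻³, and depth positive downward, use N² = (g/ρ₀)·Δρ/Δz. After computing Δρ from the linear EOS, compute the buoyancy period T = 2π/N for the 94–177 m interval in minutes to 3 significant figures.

6.02 min

ΔT = -7.6 K, ΔS = +1.34 psu (deep − shallow).
Δρ/ρ₀ = −αΔT + βΔS = 1.596 × 10⁻³ + 9.648 × 10⁻⁴ = 2.5608 × 10⁻³, so Δρ ≈ 2.625 kg m⁻³.
N² = (g/ρ₀)·Δρ/Δz = g·(Δρ/ρ₀)/Δz = 9.8 × 2.5608 × 10⁻³ / 83 = 3.0236 × 10⁻⁴ s⁻².
N = √(3.0236 × 10⁻⁴) = 0.017389 rad s⁻¹ → T = 2π/N = 361.33 s = 6.0222 min ≈ 6.02 min.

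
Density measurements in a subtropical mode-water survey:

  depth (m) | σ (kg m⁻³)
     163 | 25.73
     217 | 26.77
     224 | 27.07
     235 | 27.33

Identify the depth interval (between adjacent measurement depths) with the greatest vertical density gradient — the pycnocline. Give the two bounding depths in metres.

Compute the density gradient over each adjacent pair:
  163–217 m: Δρ/Δz = 1.04/54 = 0.019 kg m⁻⁴
  217–224 m: Δρ/Δz = 0.30/7 = 0.043 kg m⁻⁴
  224–235 m: Δρ/Δz = 0.26/11 = 0.024 kg m⁻⁴
The largest gradient is in the 217–224 m interval — the pycnocline.

217–224 m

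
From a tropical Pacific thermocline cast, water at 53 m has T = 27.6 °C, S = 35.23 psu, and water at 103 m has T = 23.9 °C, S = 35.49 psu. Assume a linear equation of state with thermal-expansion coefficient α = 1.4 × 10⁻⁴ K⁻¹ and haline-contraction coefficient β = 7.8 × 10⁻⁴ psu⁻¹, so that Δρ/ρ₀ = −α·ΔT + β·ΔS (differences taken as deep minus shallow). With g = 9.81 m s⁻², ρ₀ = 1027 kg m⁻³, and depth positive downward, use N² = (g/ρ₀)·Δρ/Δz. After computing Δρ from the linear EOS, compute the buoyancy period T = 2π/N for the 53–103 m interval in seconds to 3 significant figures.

ΔT = -3.7 K, ΔS = +0.26 psu (deep − shallow).
Δρ/ρ₀ = −αΔT + βΔS = 5.18 × 10⁻⁴ + 2.028 × 10⁻⁴ = 7.208 × 10⁻⁴, so Δρ ≈ 0.7403 kg m⁻³.
N² = (g/ρ₀)·Δρ/Δz = g·(Δρ/ρ₀)/Δz = 9.81 × 7.208 × 10⁻⁴ / 50 = 1.4142 × 10⁻⁴ s⁻².
N = √(1.4142 × 10⁻⁴) = 0.011892 rad s⁻¹ → T = 2π/N = 528.35 s ≈ 528 s.

528 s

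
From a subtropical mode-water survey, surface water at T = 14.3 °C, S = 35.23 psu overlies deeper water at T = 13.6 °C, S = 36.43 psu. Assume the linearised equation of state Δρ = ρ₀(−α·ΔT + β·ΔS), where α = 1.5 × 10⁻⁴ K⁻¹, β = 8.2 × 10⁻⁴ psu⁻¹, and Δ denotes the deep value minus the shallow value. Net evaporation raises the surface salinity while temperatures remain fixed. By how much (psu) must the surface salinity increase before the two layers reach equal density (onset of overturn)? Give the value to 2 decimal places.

1.33 psu

Neutral buoyancy requires −α(T_deep − T_surf) + β(S_deep − S_surf′) = 0.
S_surf′ = S_deep − (α/β)·ΔT = 36.43 − (1.5 × 10⁻⁴/8.2 × 10⁻⁴)·(-0.7) = 36.5580 psu.
Increase required: 36.5580 − 35.23 = 1.3280 psu.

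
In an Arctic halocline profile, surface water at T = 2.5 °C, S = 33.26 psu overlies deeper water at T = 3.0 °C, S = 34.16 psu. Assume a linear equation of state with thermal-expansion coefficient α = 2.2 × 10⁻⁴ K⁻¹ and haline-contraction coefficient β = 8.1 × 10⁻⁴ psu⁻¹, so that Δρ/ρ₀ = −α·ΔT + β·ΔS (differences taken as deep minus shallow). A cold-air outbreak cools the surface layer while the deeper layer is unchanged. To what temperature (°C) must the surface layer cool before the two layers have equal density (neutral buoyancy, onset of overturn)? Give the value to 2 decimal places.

Neutral buoyancy requires Δρ = 0, i.e. −α(T_deep − T_surf′) + β(S_deep − S_surf) = 0.
T_surf′ = T_deep − (β/α)·ΔS = 3.0 − (8.1 × 10⁻⁴/2.2 × 10⁻⁴)·(+0.90) = -0.3136 °C.
Cooling required: 2.5 − (-0.3136) = 2.8136 °C.

-0.31 °C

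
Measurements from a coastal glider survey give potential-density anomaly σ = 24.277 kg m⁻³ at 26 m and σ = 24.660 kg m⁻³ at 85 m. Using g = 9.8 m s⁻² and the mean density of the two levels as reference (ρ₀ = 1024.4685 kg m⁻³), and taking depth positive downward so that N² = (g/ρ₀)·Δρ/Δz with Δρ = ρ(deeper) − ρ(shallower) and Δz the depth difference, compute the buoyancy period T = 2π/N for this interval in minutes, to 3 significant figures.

Δρ = 1024.660 − 1024.277 = 0.383 kg m⁻³ over Δz = 85 − 26 = 59 m.
N² = (9.8/1024.4685) × (0.383/59) = 6.2098 × 10⁻⁵ s⁻².
N = √(6.2098 × 10⁻⁵) = 7.8802 × 10⁻³ rad s⁻¹, so T = 2π/N = 797.34 s = 13.289 min ≈ 13.3 min.

13.3 min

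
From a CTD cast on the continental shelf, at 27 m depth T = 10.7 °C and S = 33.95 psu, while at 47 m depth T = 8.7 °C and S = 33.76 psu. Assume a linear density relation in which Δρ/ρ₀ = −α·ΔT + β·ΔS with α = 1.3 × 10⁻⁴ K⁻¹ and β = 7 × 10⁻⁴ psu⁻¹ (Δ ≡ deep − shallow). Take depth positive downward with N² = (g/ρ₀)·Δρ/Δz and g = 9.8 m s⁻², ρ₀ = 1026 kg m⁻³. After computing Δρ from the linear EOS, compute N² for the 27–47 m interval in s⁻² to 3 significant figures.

6.22 × 10⁻⁵ s⁻²

ΔT = -2.0 K, ΔS = -0.19 psu (deep − shallow).
Δρ/ρ₀ = −αΔT + βΔS = 2.60 × 10⁻⁴ − 1.33 × 10⁻⁴ = 1.27 × 10⁻⁴, so Δρ ≈ 0.1303 kg m⁻³.
N² = (g/ρ₀)·Δρ/Δz = g·(Δρ/ρ₀)/Δz = 9.8 × 1.27 × 10⁻⁴ / 20 = 6.2230 × 10⁻⁵ s⁻² ≈ 6.22 × 10⁻⁵ s⁻².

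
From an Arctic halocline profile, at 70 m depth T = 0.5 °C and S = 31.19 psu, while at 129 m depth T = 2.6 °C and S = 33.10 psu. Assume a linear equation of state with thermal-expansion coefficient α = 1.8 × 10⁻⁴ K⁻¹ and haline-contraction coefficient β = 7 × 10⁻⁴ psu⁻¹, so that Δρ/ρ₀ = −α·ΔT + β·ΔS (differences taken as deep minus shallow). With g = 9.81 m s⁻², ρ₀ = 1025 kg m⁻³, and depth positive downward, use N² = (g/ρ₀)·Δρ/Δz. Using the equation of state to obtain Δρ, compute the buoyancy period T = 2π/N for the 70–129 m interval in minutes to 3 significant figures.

ΔT = +2.1 K, ΔS = +1.91 psu (deep − shallow).
Δρ/ρ₀ = −αΔT + βΔS = -3.78 × 10⁻⁴ + 1.337 × 10⁻³ = 9.59 × 10⁻⁴, so Δρ ≈ 0.9830 kg m⁻³.
N² = (g/ρ₀)·Δρ/Δz = g·(Δρ/ρ₀)/Δz = 9.81 × 9.59 × 10⁻⁴ / 59 = 1.5945 × 10⁻⁴ s⁻².
N = √(1.5945 × 10⁻⁴) = 0.012627 rad s⁻¹ → T = 2π/N = 497.60 s = 8.2933 min ≈ 8.29 min.

8.29 min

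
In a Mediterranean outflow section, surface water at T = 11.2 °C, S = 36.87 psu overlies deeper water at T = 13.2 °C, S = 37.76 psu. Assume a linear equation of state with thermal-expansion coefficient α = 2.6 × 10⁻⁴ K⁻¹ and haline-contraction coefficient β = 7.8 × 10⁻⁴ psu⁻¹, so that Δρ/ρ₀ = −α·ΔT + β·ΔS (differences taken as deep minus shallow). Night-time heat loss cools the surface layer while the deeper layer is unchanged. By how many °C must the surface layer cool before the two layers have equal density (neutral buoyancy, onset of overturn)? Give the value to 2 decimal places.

0.67 °C

Neutral buoyancy requires Δρ = 0, i.e. −α(T_deep − T_surf′) + β(S_deep − S_surf) = 0.
T_surf′ = T_deep − (β/α)·ΔS = 13.2 − (7.8 × 10⁻⁴/2.6 × 10⁻⁴)·(+0.89) = 10.5300 °C.
Cooling required: 11.2 − (10.5300) = 0.6700 °C.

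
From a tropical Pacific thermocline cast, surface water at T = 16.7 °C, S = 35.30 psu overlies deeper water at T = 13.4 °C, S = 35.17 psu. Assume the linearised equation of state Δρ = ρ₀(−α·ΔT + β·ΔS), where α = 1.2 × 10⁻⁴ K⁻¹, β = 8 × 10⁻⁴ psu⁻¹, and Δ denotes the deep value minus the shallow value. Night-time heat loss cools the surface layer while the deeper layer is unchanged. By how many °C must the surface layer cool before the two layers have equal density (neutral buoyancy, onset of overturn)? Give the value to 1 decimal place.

Neutral buoyancy requires Δρ = 0, i.e. −α(T_deep − T_surf′) + β(S_deep − S_surf) = 0.
T_surf′ = T_deep − (β/α)·ΔS = 13.4 − (8 × 10⁻⁴/1.2 × 10⁻⁴)·(-0.13) = 14.267 °C.
Cooling required: 16.7 − (14.267) = 2.433 °C.

2.4 °C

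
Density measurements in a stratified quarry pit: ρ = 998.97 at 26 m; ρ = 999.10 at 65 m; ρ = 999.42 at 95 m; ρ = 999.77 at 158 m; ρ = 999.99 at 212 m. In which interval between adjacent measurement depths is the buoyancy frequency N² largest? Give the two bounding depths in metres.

Compute the density gradient over each adjacent pair:
  26–65 m: Δρ/Δz = 0.13/39 = 3.3 × 10⁻³ kg m⁻⁴
  65–95 m: Δρ/Δz = 0.32/30 = 0.011 kg m⁻⁴
  95–158 m: Δρ/Δz = 0.35/63 = 5.6 × 10⁻³ kg m⁻⁴
  158–212 m: Δρ/Δz = 0.22/54 = 4.1 × 10⁻³ kg m⁻⁴
The largest gradient is in the 65–95 m interval — the pycnocline.

65–95 m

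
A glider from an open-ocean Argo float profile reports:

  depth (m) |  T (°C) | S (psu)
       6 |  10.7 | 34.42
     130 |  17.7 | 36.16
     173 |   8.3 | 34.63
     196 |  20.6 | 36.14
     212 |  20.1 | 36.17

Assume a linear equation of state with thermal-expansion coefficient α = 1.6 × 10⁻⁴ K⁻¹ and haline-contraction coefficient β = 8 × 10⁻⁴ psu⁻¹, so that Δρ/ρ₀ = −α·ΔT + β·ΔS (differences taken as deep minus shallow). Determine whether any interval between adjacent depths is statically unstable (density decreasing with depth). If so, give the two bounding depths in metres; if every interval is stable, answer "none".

173–196 m

Evaluate Δρ/ρ₀ = −αΔT + βΔS across each adjacent pair:
  6–130 m: −αΔT+βΔS = −(1.6 × 10⁻⁴)(+7.0)+(8 × 10⁻⁴)(+1.74) = 2.7 × 10⁻⁴ → stable
  130–173 m: −αΔT+βΔS = −(1.6 × 10⁻⁴)(-9.4)+(8 × 10⁻⁴)(-1.53) = 2.8 × 10⁻⁴ → stable
  173–196 m: −αΔT+βΔS = −(1.6 × 10⁻⁴)(+12.3)+(8 × 10⁻⁴)(+1.51) = -7.6 × 10⁻⁴ → UNSTABLE
  196–212 m: −αΔT+βΔS = −(1.6 × 10⁻⁴)(-0.5)+(8 × 10⁻⁴)(+0.03) = 1.0 × 10⁻⁴ → stable
The 173–196 m interval has Δρ < 0: lighter water underlies denser water.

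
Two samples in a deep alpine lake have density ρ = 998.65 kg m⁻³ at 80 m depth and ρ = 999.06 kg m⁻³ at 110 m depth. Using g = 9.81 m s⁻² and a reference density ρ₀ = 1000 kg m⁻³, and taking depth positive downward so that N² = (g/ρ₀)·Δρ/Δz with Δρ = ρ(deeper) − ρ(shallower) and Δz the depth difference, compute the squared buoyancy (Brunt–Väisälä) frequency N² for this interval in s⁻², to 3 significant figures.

Δρ = 999.06 − 998.65 = 0.41 kg m⁻³ over Δz = 110 − 80 = 30 m.
N² = (9.81/1000) × (0.41/30) = 1.3407 × 10⁻⁴ s⁻² ≈ 1.34 × 10⁻⁴ s⁻².
Since Δρ > 0 the layer is stably stratified.

1.34 × 10⁻⁴ s⁻²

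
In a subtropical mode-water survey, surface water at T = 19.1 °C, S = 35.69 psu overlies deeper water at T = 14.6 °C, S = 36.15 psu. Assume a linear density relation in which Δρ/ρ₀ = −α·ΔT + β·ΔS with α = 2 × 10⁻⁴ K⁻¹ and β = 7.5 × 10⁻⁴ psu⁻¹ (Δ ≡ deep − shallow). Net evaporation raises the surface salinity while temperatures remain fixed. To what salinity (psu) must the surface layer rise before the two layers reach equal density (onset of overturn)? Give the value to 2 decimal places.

37.35 psu

Neutral buoyancy requires −α(T_deep − T_surf) + β(S_deep − S_surf′) = 0.
S_surf′ = S_deep − (α/β)·ΔT = 36.15 − (2 × 10⁻⁴/7.5 × 10⁻⁴)·(-4.5) = 37.3500 psu.
Increase required: 37.3500 − 35.69 = 1.6600 psu.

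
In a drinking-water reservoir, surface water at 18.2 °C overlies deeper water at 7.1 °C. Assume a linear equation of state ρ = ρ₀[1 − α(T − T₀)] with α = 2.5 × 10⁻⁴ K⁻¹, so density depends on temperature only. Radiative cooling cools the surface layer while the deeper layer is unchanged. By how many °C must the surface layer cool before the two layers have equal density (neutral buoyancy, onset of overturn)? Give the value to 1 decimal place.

11.1 °C

With temperature the only control, equal density requires T_surf′ = T_deep.
T_surf′ = 7.1 °C.
Cooling required: 18.2 − 7.1 = 11.1 °C.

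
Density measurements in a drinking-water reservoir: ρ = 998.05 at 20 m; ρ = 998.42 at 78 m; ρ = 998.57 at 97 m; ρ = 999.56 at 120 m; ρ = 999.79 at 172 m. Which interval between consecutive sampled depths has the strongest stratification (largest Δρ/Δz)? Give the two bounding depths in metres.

97–120 m

Compute the density gradient over each adjacent pair:
  20–78 m: Δρ/Δz = 0.37/58 = 6.4 × 10⁻³ kg m⁻⁴
  78–97 m: Δρ/Δz = 0.15/19 = 7.9 × 10⁻³ kg m⁻⁴
  97–120 m: Δρ/Δz = 0.99/23 = 0.043 kg m⁻⁴
  120–172 m: Δρ/Δz = 0.23/52 = 4.4 × 10⁻³ kg m⁻⁴
The largest gradient is in the 97–120 m interval — the pycnocline.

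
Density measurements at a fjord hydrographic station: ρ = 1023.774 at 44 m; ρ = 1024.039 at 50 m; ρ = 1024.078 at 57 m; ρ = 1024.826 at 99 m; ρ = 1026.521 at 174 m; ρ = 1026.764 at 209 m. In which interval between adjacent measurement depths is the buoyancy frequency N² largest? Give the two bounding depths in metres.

Compute the density gradient over each adjacent pair:
  44–50 m: Δρ/Δz = 0.265/6 = 0.044 kg m⁻⁴
  50–57 m: Δρ/Δz = 0.039/7 = 5.6 × 10⁻³ kg m⁻⁴
  57–99 m: Δρ/Δz = 0.748/42 = 0.018 kg m⁻⁴
  99–174 m: Δρ/Δz = 1.695/75 = 0.023 kg m⁻⁴
  174–209 m: Δρ/Δz = 0.243/35 = 6.9 × 10⁻³ kg m⁻⁴
The largest gradient is in the 44–50 m interval — the pycnocline.

44–50 m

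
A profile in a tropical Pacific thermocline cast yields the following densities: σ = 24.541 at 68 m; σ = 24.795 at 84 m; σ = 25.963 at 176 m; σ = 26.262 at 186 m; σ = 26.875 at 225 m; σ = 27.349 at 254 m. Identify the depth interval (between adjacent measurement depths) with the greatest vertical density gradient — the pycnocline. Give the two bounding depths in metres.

176–186 m

Compute the density gradient over each adjacent pair:
  68–84 m: Δρ/Δz = 0.254/16 = 0.016 kg m⁻⁴
  84–176 m: Δρ/Δz = 1.168/92 = 0.013 kg m⁻⁴
  176–186 m: Δρ/Δz = 0.299/10 = 0.030 kg m⁻⁴
  186–225 m: Δρ/Δz = 0.613/39 = 0.016 kg m⁻⁴
  225–254 m: Δρ/Δz = 0.474/29 = 0.016 kg m⁻⁴
The largest gradient is in the 176–186 m interval — the pycnocline.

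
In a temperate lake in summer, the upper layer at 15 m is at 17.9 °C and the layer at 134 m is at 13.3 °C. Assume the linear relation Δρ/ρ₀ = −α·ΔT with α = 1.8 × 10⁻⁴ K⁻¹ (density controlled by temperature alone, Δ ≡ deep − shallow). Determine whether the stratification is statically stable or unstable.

stable

ΔT = 13.3 − 17.9 = -4.6 K, so Δρ/ρ₀ = −αΔT = 8.28 × 10⁻⁴.
Δρ/ρ₀ > 0, so Δρ > 0: deeper water is denser → statically stable.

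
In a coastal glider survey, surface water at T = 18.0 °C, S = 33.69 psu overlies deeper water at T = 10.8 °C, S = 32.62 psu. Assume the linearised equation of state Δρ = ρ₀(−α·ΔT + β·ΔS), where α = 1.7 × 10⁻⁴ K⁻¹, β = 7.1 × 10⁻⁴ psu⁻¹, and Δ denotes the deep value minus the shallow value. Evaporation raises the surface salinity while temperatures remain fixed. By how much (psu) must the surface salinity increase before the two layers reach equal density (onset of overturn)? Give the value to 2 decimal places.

0.65 psu

Neutral buoyancy requires −α(T_deep − T_surf) + β(S_deep − S_surf′) = 0.
S_surf′ = S_deep − (α/β)·ΔT = 32.62 − (1.7 × 10⁻⁴/7.1 × 10⁻⁴)·(-7.2) = 34.3439 psu.
Increase required: 34.3439 − 33.69 = 0.6539 psu.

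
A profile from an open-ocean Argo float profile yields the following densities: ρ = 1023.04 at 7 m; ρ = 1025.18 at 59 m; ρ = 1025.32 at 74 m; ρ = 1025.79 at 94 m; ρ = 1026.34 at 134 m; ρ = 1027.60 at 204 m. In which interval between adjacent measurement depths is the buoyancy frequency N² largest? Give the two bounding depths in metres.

7–59 m

Compute the density gradient over each adjacent pair:
  7–59 m: Δρ/Δz = 2.14/52 = 0.041 kg m⁻⁴
  59–74 m: Δρ/Δz = 0.14/15 = 9.3 × 10⁻³ kg m⁻⁴
  74–94 m: Δρ/Δz = 0.47/20 = 0.024 kg m⁻⁴
  94–134 m: Δρ/Δz = 0.55/40 = 0.014 kg m⁻⁴
  134–204 m: Δρ/Δz = 1.26/70 = 0.018 kg m⁻⁴
The largest gradient is in the 7–59 m interval — the pycnocline.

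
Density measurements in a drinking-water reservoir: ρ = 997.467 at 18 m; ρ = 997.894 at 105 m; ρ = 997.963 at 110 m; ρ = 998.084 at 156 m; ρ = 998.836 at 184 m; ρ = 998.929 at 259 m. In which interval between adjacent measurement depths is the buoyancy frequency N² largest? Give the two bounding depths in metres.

156–184 m

Compute the density gradient over each adjacent pair:
  18–105 m: Δρ/Δz = 0.427/87 = 4.9 × 10⁻³ kg m⁻⁴
  105–110 m: Δρ/Δz = 0.069/5 = 0.014 kg m⁻⁴
  110–156 m: Δρ/Δz = 0.121/46 = 2.6 × 10⁻³ kg m⁻⁴
  156–184 m: Δρ/Δz = 0.752/28 = 0.027 kg m⁻⁴
  184–259 m: Δρ/Δz = 0.093/75 = 1.2 × 10⁻³ kg m⁻⁴
The largest gradient is in the 156–184 m interval — the pycnocline.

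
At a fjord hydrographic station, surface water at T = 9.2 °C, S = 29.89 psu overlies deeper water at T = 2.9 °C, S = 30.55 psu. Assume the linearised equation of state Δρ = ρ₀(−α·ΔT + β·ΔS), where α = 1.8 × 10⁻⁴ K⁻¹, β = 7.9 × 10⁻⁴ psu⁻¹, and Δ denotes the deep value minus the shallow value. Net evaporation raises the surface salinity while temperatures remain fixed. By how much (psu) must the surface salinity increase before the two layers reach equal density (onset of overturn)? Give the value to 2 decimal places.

Neutral buoyancy requires −α(T_deep − T_surf) + β(S_deep − S_surf′) = 0.
S_surf′ = S_deep − (α/β)·ΔT = 30.55 − (1.8 × 10⁻⁴/7.9 × 10⁻⁴)·(-6.3) = 31.9854 psu.
Increase required: 31.9854 − 29.89 = 2.0954 psu.

2.10 psu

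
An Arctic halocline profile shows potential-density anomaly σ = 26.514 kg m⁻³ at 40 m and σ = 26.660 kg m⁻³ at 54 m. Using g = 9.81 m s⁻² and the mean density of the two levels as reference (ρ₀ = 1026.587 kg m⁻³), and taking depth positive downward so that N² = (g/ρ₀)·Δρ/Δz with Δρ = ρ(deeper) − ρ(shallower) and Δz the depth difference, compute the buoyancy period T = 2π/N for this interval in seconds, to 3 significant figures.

629 s

Δρ = 1026.660 − 1026.514 = 0.146 kg m⁻³ over Δz = 54 − 40 = 14 m.
N² = (9.81/1026.587) × (0.146/14) = 9.9655 × 10⁻⁵ s⁻².
N = √(9.9655 × 10⁻⁵) = 9.9827 × 10⁻³ rad s⁻¹, so T = 2π/N = 629.41 s ≈ 629 s.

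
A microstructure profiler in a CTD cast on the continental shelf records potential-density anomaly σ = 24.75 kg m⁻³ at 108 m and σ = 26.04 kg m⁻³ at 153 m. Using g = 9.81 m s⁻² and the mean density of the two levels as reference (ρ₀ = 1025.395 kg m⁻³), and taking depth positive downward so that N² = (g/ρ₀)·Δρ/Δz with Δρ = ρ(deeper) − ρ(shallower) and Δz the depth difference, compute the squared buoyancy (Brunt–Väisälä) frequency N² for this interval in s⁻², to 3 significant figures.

2.74 × 10⁻⁴ s⁻²

Δρ = 1026.04 − 1024.75 = 1.29 kg m⁻³ over Δz = 153 − 108 = 45 m.
N² = (9.81/1025.395) × (1.29/45) = 2.7426 × 10⁻⁴ s⁻² ≈ 2.74 × 10⁻⁴ s⁻².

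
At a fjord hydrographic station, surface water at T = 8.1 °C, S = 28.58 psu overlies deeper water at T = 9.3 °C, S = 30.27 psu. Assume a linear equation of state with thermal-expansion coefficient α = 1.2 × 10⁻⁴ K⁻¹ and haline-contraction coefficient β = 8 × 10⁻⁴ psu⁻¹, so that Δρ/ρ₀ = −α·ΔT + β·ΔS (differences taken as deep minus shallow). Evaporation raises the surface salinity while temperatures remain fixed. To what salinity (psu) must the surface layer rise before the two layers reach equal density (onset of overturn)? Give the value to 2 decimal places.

Neutral buoyancy requires −α(T_deep − T_surf) + β(S_deep − S_surf′) = 0.
S_surf′ = S_deep − (α/β)·ΔT = 30.27 − (1.2 × 10⁻⁴/8 × 10⁻⁴)·(+1.2) = 30.0900 psu.
Increase required: 30.0900 − 28.58 = 1.5100 psu.

30.09 psu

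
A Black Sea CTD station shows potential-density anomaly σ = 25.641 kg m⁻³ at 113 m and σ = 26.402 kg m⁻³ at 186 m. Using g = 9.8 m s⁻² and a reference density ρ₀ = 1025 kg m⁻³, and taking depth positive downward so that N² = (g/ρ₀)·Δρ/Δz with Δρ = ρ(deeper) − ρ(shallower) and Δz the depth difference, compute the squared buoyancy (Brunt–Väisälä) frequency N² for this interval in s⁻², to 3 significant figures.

9.97 × 10⁻⁵ s⁻²

Δρ = 1026.402 − 1025.641 = 0.761 kg m⁻³ over Δz = 186 − 113 = 73 m.
N² = (9.8/1025) × (0.761/73) = 9.9670 × 10⁻⁵ s⁻² ≈ 9.97 × 10⁻⁵ s⁻².
A positive N² confirms static stability across the interval.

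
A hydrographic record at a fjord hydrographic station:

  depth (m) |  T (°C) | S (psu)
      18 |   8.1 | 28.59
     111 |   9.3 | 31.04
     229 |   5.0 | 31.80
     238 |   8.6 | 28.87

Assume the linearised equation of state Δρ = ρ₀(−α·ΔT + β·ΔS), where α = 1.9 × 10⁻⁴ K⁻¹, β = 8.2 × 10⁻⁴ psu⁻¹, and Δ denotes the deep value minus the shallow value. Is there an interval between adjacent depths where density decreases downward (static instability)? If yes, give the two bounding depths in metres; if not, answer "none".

229–238 m

Evaluate Δρ/ρ₀ = −αΔT + βΔS across each adjacent pair:
  18–111 m: −αΔT+βΔS = −(1.9 × 10⁻⁴)(+1.2)+(8.2 × 10⁻⁴)(+2.45) = 1.8 × 10⁻³ → stable
  111–229 m: −αΔT+βΔS = −(1.9 × 10⁻⁴)(-4.3)+(8.2 × 10⁻⁴)(+0.76) = 1.4 × 10⁻³ → stable
  229–238 m: −αΔT+βΔS = −(1.9 × 10⁻⁴)(+3.6)+(8.2 × 10⁻⁴)(-2.93) = -3.1 × 10⁻³ → UNSTABLE
The 229–238 m interval has Δρ < 0: lighter water underlies denser water.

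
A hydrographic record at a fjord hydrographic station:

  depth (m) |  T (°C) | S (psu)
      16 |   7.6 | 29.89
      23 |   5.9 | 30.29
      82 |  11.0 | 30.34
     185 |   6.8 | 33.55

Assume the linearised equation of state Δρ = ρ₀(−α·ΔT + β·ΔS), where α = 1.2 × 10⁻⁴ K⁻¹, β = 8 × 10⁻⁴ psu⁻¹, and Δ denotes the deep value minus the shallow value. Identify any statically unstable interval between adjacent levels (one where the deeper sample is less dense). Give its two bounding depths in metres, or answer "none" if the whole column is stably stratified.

23–82 m

Evaluate Δρ/ρ₀ = −αΔT + βΔS across each adjacent pair:
  16–23 m: −αΔT+βΔS = −(1.2 × 10⁻⁴)(-1.7)+(8 × 10⁻⁴)(+0.40) = 5.2 × 10⁻⁴ → stable
  23–82 m: −αΔT+βΔS = −(1.2 × 10⁻⁴)(+5.1)+(8 × 10⁻⁴)(+0.05) = -5.7 × 10⁻⁴ → UNSTABLE
  82–185 m: −αΔT+βΔS = −(1.2 × 10⁻⁴)(-4.2)+(8 × 10⁻⁴)(+3.21) = 3.1 × 10⁻³ → stable
The 23–82 m interval has Δρ < 0: lighter water underlies denser water.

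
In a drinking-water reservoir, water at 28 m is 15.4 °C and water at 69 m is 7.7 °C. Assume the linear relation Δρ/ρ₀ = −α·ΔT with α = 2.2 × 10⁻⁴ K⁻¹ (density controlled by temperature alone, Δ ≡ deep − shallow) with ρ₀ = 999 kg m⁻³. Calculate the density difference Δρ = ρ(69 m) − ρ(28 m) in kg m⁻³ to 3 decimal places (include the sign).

+1.692 kg m⁻³

ΔT = -7.7 K, Δρ/ρ₀ = −αΔT = 1.694 × 10⁻³.
Δρ = 999 × (1.694 × 10⁻³) = +1.692 kg m⁻³.
Positive Δρ: denser below, stable.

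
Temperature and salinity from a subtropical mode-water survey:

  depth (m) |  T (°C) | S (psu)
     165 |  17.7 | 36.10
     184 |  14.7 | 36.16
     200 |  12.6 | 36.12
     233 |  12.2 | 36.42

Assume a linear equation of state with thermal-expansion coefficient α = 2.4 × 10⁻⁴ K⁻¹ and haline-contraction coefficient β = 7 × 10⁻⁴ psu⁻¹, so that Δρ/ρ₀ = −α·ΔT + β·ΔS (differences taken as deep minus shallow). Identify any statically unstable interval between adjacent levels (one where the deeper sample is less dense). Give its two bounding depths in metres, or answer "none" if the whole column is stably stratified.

none

Evaluate Δρ/ρ₀ = −αΔT + βΔS across each adjacent pair:
  165–184 m: −αΔT+βΔS = −(2.4 × 10⁻⁴)(-3.0)+(7 × 10⁻⁴)(+0.06) = 7.6 × 10⁻⁴ → stable
  184–200 m: −αΔT+βΔS = −(2.4 × 10⁻⁴)(-2.1)+(7 × 10⁻⁴)(-0.04) = 4.8 × 10⁻⁴ → stable
  200–233 m: −αΔT+βΔS = −(2.4 × 10⁻⁴)(-0.4)+(7 × 10⁻⁴)(+0.30) = 3.1 × 10⁻⁴ → stable
Every interval has Δρ > 0: the column is stably stratified throughout.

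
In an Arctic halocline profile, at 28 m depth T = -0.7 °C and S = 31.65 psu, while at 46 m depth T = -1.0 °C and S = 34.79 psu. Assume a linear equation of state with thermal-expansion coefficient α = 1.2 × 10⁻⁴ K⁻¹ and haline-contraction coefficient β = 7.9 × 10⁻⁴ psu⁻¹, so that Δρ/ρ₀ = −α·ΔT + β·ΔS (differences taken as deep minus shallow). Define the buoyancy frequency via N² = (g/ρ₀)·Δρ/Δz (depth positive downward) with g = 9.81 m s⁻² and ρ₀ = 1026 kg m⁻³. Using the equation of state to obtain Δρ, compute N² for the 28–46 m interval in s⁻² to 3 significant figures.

1.37 × 10⁻³ s⁻²

ΔT = -0.3 K, ΔS = +3.14 psu (deep − shallow).
Δρ/ρ₀ = −αΔT + βΔS = 3.60 × 10⁻⁵ + 2.4806 × 10⁻³ = 2.5166 × 10⁻³, so Δρ ≈ 2.582 kg m⁻³.
N² = (g/ρ₀)·Δρ/Δz = g·(Δρ/ρ₀)/Δz = 9.81 × 2.5166 × 10⁻³ / 18 = 1.3715 × 10⁻³ s⁻² ≈ 1.37 × 10⁻³ s⁻².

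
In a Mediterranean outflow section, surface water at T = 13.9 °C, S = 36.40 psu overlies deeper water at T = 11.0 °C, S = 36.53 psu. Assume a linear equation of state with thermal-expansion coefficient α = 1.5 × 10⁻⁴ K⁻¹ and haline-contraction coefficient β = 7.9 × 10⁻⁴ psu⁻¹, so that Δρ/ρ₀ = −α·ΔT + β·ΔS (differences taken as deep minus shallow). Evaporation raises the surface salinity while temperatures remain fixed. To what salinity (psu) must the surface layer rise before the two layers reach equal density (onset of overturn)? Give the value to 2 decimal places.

Neutral buoyancy requires −α(T_deep − T_surf) + β(S_deep − S_surf′) = 0.
S_surf′ = S_deep − (α/β)·ΔT = 36.53 − (1.5 × 10⁻⁴/7.9 × 10⁻⁴)·(-2.9) = 37.0806 psu.
Increase required: 37.0806 − 36.40 = 0.6806 psu.

37.08 psu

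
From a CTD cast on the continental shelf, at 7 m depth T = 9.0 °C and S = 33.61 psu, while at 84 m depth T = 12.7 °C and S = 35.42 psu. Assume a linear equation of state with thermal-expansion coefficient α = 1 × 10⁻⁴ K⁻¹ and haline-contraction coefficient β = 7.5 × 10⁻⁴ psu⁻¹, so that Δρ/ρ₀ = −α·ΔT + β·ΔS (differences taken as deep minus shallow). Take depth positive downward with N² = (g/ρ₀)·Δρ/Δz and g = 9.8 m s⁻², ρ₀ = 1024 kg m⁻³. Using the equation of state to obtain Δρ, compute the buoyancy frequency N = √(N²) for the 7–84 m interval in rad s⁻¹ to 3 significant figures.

0.0112 rad s⁻¹

ΔT = +3.7 K, ΔS = +1.81 psu (deep − shallow).
Δρ/ρ₀ = −αΔT + βΔS = -3.70 × 10⁻⁴ + 1.3575 × 10⁻³ = 9.875 × 10⁻⁴, so Δρ ≈ 1.011 kg m⁻³.
N² = (g/ρ₀)·Δρ/Δz = g·(Δρ/ρ₀)/Δz = 9.8 × 9.875 × 10⁻⁴ / 77 = 1.2568 × 10⁻⁴ s⁻².
N = √(1.2568 × 10⁻⁴) = 0.011211 rad s⁻¹ ≈ 0.0112 rad s⁻¹.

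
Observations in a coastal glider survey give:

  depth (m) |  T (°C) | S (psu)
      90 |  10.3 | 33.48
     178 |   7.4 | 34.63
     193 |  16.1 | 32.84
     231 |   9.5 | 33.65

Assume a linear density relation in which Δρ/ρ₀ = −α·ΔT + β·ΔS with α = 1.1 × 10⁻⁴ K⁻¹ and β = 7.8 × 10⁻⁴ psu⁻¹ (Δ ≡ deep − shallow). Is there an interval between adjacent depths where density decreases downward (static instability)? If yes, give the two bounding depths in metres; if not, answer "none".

Evaluate Δρ/ρ₀ = −αΔT + βΔS across each adjacent pair:
  90–178 m: −αΔT+βΔS = −(1.1 × 10⁻⁴)(-2.9)+(7.8 × 10⁻⁴)(+1.15) = 1.2 × 10⁻³ → stable
  178–193 m: −αΔT+βΔS = −(1.1 × 10⁻⁴)(+8.7)+(7.8 × 10⁻⁴)(-1.79) = -2.4 × 10⁻³ → UNSTABLE
  193–231 m: −αΔT+βΔS = −(1.1 × 10⁻⁴)(-6.6)+(7.8 × 10⁻⁴)(+0.81) = 1.4 × 10⁻³ → stable
The 178–193 m interval has Δρ < 0: lighter water underlies denser water.

178–193 m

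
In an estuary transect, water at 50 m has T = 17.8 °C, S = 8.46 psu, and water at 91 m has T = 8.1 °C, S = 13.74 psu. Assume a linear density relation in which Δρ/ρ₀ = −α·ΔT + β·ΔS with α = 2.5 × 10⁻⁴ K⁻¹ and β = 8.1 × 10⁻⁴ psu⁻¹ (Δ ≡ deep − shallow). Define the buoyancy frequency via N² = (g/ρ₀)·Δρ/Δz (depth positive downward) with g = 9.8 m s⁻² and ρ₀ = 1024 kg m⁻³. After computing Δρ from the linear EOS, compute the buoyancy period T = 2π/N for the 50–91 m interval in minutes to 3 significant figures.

2.62 min

ΔT = -9.7 K, ΔS = +5.28 psu (deep − shallow).
Δρ/ρ₀ = −αΔT + βΔS = 2.425 × 10⁻³ + 4.2768 × 10⁻³ = 6.7018 × 10⁻³, so Δρ ≈ 6.863 kg m⁻³.
N² = (g/ρ₀)·Δρ/Δz = g·(Δρ/ρ₀)/Δz = 9.8 × 6.7018 × 10⁻³ / 41 = 1.6019 × 10⁻³ s⁻².
N = √(1.6019 × 10⁻³) = 0.040024 rad s⁻¹ → T = 2π/N = 156.99 s = 2.6165 min ≈ 2.62 min.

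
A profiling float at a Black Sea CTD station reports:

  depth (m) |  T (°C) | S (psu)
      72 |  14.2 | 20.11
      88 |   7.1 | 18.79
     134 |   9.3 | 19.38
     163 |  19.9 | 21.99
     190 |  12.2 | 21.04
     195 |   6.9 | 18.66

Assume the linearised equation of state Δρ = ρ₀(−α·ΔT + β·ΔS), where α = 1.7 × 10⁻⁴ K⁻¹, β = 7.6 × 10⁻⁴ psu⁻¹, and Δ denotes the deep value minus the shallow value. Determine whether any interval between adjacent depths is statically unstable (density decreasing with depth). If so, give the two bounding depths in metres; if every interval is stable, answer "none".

190–195 m

Evaluate Δρ/ρ₀ = −αΔT + βΔS across each adjacent pair:
  72–88 m: −αΔT+βΔS = −(1.7 × 10⁻⁴)(-7.1)+(7.6 × 10⁻⁴)(-1.32) = 2.0 × 10⁻⁴ → stable
  88–134 m: −αΔT+βΔS = −(1.7 × 10⁻⁴)(+2.2)+(7.6 × 10⁻⁴)(+0.59) = 7.4 × 10⁻⁵ → stable
  134–163 m: −αΔT+βΔS = −(1.7 × 10⁻⁴)(+10.6)+(7.6 × 10⁻⁴)(+2.61) = 1.8 × 10⁻⁴ → stable
  163–190 m: −αΔT+βΔS = −(1.7 × 10⁻⁴)(-7.7)+(7.6 × 10⁻⁴)(-0.95) = 5.9 × 10⁻⁴ → stable
  190–195 m: −αΔT+βΔS = −(1.7 × 10⁻⁴)(-5.3)+(7.6 × 10⁻⁴)(-2.38) = -9.1 × 10⁻⁴ → UNSTABLE
The 190–195 m interval has Δρ < 0: lighter water underlies denser water.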